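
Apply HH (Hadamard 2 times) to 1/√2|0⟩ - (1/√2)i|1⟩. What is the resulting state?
1/√2|0⟩ - (1/√2)i|1⟩

H² = I, so an even number of Hadamards cancels: H^2 = I and the state is unchanged.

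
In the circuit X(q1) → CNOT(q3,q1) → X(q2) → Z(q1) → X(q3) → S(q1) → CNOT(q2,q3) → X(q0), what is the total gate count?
8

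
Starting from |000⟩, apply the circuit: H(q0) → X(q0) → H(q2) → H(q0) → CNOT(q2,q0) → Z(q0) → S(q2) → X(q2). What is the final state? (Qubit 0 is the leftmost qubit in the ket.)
1/√2|001⟩ - (1/√2)i|100⟩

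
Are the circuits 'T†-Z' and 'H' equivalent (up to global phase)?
No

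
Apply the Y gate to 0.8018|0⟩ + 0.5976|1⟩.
-0.5976i|0⟩ + 0.8018i|1⟩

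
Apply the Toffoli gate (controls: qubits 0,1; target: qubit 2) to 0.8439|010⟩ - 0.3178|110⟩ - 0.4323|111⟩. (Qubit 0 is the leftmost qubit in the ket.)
0.8439|010⟩ - 0.4323|110⟩ - 0.3178|111⟩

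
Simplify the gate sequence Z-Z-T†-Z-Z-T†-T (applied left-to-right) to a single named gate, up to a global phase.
T†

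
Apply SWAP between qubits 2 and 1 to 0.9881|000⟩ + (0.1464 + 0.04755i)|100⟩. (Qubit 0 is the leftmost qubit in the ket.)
0.9881|000⟩ + (0.1464 + 0.04755i)|100⟩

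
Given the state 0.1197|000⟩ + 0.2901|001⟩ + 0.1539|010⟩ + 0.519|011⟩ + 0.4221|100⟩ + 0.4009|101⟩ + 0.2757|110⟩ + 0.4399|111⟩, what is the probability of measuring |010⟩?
0.02369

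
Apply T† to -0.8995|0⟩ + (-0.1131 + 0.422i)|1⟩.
-0.8995|0⟩ + (0.2184 + 0.3784i)|1⟩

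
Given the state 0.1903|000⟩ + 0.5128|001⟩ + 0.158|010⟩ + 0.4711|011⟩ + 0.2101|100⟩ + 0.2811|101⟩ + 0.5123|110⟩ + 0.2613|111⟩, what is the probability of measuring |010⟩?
0.02496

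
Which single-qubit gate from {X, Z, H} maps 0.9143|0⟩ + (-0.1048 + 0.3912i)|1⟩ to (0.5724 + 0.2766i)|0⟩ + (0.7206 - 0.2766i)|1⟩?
H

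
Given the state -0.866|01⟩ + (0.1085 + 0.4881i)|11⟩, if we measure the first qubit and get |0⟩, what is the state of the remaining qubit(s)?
-|1⟩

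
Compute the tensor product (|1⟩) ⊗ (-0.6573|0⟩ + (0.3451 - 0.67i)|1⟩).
-0.6573|10⟩ + (0.3451 - 0.67i)|11⟩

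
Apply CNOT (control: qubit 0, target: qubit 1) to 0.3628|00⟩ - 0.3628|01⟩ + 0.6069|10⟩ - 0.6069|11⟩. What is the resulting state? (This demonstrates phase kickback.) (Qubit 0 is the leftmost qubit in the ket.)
0.3628|00⟩ - 0.3628|01⟩ - 0.6069|10⟩ + 0.6069|11⟩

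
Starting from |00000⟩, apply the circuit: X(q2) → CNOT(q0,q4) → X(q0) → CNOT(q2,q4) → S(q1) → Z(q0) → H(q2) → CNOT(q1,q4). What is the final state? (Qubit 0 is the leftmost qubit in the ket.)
-1/√2|10001⟩ + 1/√2|10101⟩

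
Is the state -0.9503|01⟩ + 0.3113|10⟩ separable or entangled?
Entangled

Writing the state as a|00⟩ + b|01⟩ + c|10⟩ + d|11⟩, it is a product state iff ad − bc = 0.
Here (a, b, c, d) = (0, -0.9503, 0.3113, 0): ad − bc = (0)(0) − (-0.9503)(0.3113) = 0.2958 ≠ 0, so the state is entangled.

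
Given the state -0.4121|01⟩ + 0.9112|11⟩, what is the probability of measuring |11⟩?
0.8303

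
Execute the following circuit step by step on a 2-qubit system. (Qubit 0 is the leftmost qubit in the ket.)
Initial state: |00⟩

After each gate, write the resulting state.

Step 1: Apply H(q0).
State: 1/√2|00⟩ + 1/√2|10⟩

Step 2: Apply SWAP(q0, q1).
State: 1/√2|00⟩ + 1/√2|01⟩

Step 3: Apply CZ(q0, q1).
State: 1/√2|00⟩ + 1/√2|01⟩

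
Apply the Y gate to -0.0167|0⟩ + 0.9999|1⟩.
-0.9999i|0⟩ - 0.0167i|1⟩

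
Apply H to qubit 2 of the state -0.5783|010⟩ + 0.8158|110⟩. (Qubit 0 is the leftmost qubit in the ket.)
-0.4089|010⟩ - 0.4089|011⟩ + 0.5769|110⟩ + 0.5769|111⟩

H on qubit 2 mixes each pair of kets that differ only in qubit 2: amplitudes (a, b) of (|…0…⟩, |…1…⟩) become ((a + b)/√2, (a − b)/√2). Kets absent from the input have amplitude 0.
(|010⟩, |011⟩): (a, b) = (-0.5783, 0) → (-0.4089, -0.4089)
(|110⟩, |111⟩): (a, b) = (0.8158, 0) → (0.5769, 0.5769)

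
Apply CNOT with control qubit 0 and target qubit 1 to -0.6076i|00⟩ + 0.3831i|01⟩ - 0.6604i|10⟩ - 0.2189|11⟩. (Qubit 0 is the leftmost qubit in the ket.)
-0.6076i|00⟩ + 0.3831i|01⟩ - 0.2189|10⟩ - 0.6604i|11⟩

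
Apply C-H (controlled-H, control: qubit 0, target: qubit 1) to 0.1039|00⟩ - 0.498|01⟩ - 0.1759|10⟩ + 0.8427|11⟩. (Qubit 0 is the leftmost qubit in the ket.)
0.1039|00⟩ - 0.498|01⟩ + 0.4715|10⟩ - 0.7203|11⟩

C-H leaves the control-|0⟩ kets |00⟩, |01⟩ unchanged and applies H to qubit 1 on the control-|1⟩ pair (|10⟩, |11⟩).
H = [[1/√2, 1/√2], [1/√2, -1/√2]].
With a = amp(|10⟩) = -0.1759 and b = amp(|11⟩) = 0.8427:
new amp(|10⟩) = (1/√2)·a + (1/√2)·b = 0.4715
new amp(|11⟩) = (1/√2)·a + (-1/√2)·b = -0.7203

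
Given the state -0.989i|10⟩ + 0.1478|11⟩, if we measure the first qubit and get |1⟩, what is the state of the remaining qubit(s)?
-0.989i|0⟩ + 0.1478|1⟩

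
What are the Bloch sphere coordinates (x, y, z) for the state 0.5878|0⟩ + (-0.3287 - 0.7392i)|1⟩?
(-0.3864, -0.869, -0.309)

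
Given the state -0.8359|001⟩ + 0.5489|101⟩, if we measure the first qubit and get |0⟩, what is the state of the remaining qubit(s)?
-|01⟩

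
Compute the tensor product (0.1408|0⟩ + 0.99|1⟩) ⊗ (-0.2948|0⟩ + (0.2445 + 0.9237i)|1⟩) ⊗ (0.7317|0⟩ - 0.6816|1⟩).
-0.03037|000⟩ + 0.02829|001⟩ + (0.02519 + 0.09516i)|010⟩ + (-0.02346 - 0.08865i)|011⟩ - 0.2135|100⟩ + 0.1989|101⟩ + (0.1771 + 0.6691i)|110⟩ + (-0.165 - 0.6233i)|111⟩

amp(|b₁b₂…⟩) = product of the factor amplitudes for bits b₁, b₂, …; only kets whose every factor amplitude is nonzero survive.
|000⟩: (0.1408)(-0.2948)(0.7317) = -0.03037
|001⟩: (0.1408)(-0.2948)(-0.6816) = 0.02829
|010⟩: (0.1408)(0.2445 + 0.9237i)(0.7317) = (0.02519 + 0.09516i)
|011⟩: (0.1408)(0.2445 + 0.9237i)(-0.6816) = (-0.02346 - 0.08865i)
|100⟩: (0.99)(-0.2948)(0.7317) = -0.2135
|101⟩: (0.99)(-0.2948)(-0.6816) = 0.1989
|110⟩: (0.99)(0.2445 + 0.9237i)(0.7317) = (0.1771 + 0.6691i)
|111⟩: (0.99)(0.2445 + 0.9237i)(-0.6816) = (-0.165 - 0.6233i)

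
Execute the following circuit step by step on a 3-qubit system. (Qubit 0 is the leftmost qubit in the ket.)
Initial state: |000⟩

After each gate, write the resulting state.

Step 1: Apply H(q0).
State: 1/√2|000⟩ + 1/√2|100⟩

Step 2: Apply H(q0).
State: |000⟩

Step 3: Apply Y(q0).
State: i|100⟩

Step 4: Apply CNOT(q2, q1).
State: i|100⟩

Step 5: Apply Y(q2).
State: -|101⟩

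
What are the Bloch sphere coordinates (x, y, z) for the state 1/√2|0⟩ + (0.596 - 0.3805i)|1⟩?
(0.8429, -0.5381, 0.00000375)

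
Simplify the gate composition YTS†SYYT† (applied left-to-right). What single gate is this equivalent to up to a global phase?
Y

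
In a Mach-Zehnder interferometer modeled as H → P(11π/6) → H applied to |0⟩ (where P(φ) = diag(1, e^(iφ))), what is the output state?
(0.933 - 0.25i)|0⟩ + (0.06699 + 0.25i)|1⟩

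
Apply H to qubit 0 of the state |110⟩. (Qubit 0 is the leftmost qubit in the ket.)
1/√2|010⟩ - 1/√2|110⟩

H on qubit 0 mixes each pair of kets that differ only in qubit 0: amplitudes (a, b) of (|…0…⟩, |…1…⟩) become ((a + b)/√2, (a − b)/√2). Kets absent from the input have amplitude 0.
(|010⟩, |110⟩): (a, b) = (0, 1) → (1/√2, -1/√2)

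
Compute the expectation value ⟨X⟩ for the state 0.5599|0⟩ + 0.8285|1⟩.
0.9278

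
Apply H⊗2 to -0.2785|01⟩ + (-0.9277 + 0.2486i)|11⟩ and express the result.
(-0.6031 + 0.1243i)|00⟩ + (0.6031 - 0.1243i)|01⟩ + (0.3246 - 0.1243i)|10⟩ + (-0.3246 + 0.1243i)|11⟩

H⊗2 gives amp(|y⟩) = (1/2) Σ_x (−1)^(x·y) amp(|x⟩), where x·y is the number of positions in which both x and y have a 1.
|00⟩: (-0.2785 + (-0.9277 + 0.2486i))/2 = (-0.6031 + 0.1243i)
|01⟩: (0.2785 - (-0.9277 + 0.2486i))/2 = (0.6031 - 0.1243i)
|10⟩: (-0.2785 - (-0.9277 + 0.2486i))/2 = (0.3246 - 0.1243i)
|11⟩: (0.2785 + (-0.9277 + 0.2486i))/2 = (-0.3246 + 0.1243i)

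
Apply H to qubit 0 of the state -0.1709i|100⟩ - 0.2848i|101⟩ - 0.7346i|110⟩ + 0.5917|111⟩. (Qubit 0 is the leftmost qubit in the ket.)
-0.1208i|000⟩ - 0.2014i|001⟩ - 0.5194i|010⟩ + 0.4184|011⟩ + 0.1208i|100⟩ + 0.2014i|101⟩ + 0.5194i|110⟩ - 0.4184|111⟩

H on qubit 0 mixes each pair of kets that differ only in qubit 0: amplitudes (a, b) of (|…0…⟩, |…1…⟩) become ((a + b)/√2, (a − b)/√2). Kets absent from the input have amplitude 0.
(|000⟩, |100⟩): (a, b) = (0, -0.1709i) → (-0.1208i, 0.1208i)
(|001⟩, |101⟩): (a, b) = (0, -0.2848i) → (-0.2014i, 0.2014i)
(|010⟩, |110⟩): (a, b) = (0, -0.7346i) → (-0.5194i, 0.5194i)
(|011⟩, |111⟩): (a, b) = (0, 0.5917) → (0.4184, -0.4184)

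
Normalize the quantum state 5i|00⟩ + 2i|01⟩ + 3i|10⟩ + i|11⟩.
0.8006i|00⟩ + 0.3203i|01⟩ + 0.4804i|10⟩ + 0.1601i|11⟩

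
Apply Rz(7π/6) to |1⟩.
(-0.2588 + 0.9659i)|1⟩

Rz(7π/6) = [[e^(−iθ/2), 0], [0, e^(iθ/2)]] with e^(±iθ/2) = cos(θ/2) ± i·sin(θ/2); θ = 7π/6, cos(θ/2) ≈ -0.258819, sin(θ/2) ≈ 0.965926.
With a = amp(|0⟩) = 0 and b = amp(|1⟩) = 1:
new amp(|0⟩) = (-0.258819 - 0.965926i)·a = 0
new amp(|1⟩) = (-0.258819 + 0.965926i)·b = (-0.2588 + 0.9659i)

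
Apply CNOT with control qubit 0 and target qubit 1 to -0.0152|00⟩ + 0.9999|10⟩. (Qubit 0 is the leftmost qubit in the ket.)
-0.0152|00⟩ + 0.9999|11⟩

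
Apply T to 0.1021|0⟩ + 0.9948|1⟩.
0.1021|0⟩ + (0.7034 + 0.7034i)|1⟩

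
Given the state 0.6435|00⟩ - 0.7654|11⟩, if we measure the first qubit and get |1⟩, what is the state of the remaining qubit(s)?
-|1⟩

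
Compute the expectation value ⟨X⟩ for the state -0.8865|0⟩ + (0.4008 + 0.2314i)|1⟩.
-0.7106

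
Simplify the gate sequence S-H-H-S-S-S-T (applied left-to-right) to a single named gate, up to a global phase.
T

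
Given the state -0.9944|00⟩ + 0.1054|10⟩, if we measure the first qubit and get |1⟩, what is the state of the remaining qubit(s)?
|0⟩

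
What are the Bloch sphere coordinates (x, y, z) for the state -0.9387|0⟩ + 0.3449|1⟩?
(-0.6475, 0, 0.7622)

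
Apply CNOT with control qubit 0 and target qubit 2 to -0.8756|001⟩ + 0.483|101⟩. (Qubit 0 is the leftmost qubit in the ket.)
-0.8756|001⟩ + 0.483|100⟩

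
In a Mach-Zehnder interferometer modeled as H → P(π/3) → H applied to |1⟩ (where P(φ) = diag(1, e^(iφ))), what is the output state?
(0.25 - 0.433i)|0⟩ + (0.75 + 0.433i)|1⟩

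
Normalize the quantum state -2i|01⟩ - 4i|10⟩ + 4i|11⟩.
-0.3333i|01⟩ - 0.6667i|10⟩ + 0.6667i|11⟩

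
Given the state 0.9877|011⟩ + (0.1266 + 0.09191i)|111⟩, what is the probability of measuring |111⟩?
0.02448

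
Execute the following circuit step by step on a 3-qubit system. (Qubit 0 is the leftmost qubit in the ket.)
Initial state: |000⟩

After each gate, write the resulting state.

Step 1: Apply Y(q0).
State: i|100⟩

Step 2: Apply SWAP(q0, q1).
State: i|010⟩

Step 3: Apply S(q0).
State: i|010⟩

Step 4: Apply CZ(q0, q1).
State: i|010⟩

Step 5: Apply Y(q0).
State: -|110⟩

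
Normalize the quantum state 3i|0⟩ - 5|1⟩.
0.5145i|0⟩ - 0.8575|1⟩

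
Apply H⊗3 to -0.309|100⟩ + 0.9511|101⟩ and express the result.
0.227|000⟩ - 0.4455|001⟩ + 0.227|010⟩ - 0.4455|011⟩ - 0.227|100⟩ + 0.4455|101⟩ - 0.227|110⟩ + 0.4455|111⟩

H⊗3 gives amp(|y⟩) = (1/2√2) Σ_x (−1)^(x·y) amp(|x⟩), where x·y is the number of positions in which both x and y have a 1.
|000⟩: (-0.309 + 0.9511)/(2√2) = 0.227
|001⟩: (-0.309 - 0.9511)/(2√2) = -0.4455
|010⟩: (-0.309 + 0.9511)/(2√2) = 0.227
|011⟩: (-0.309 - 0.9511)/(2√2) = -0.4455
|100⟩: (0.309 - 0.9511)/(2√2) = -0.227
|101⟩: (0.309 + 0.9511)/(2√2) = 0.4455
|110⟩: (0.309 - 0.9511)/(2√2) = -0.227
|111⟩: (0.309 + 0.9511)/(2√2) = 0.4455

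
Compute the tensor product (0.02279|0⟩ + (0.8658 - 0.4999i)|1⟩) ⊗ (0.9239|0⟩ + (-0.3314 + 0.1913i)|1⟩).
0.02106|00⟩ + (-0.007553 + 0.00436i)|01⟩ + (0.7999 - 0.4619i)|10⟩ + (-0.1913 + 0.3313i)|11⟩

amp(|b₁b₂…⟩) = product of the factor amplitudes for bits b₁, b₂, …; only kets whose every factor amplitude is nonzero survive.
|00⟩: (0.02279)(0.9239) = 0.02106
|01⟩: (0.02279)(-0.3314 + 0.1913i) = (-0.007553 + 0.00436i)
|10⟩: (0.8658 - 0.4999i)(0.9239) = (0.7999 - 0.4619i)
|11⟩: (0.8658 - 0.4999i)(-0.3314 + 0.1913i) = (-0.1913 + 0.3313i)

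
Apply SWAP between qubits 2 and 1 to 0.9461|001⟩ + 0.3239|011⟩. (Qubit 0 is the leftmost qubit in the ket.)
0.9461|010⟩ + 0.3239|011⟩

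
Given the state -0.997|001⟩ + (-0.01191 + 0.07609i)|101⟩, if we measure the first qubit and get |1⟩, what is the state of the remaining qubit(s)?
(-0.1546 + 0.988i)|01⟩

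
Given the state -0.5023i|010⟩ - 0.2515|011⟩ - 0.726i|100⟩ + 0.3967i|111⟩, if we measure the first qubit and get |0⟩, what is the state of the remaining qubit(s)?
-0.8942i|10⟩ - 0.4477|11⟩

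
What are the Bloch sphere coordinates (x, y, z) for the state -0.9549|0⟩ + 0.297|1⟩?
(-0.5672, 0, 0.8236)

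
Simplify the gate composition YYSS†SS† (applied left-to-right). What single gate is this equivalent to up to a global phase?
I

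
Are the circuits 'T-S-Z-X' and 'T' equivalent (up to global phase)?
No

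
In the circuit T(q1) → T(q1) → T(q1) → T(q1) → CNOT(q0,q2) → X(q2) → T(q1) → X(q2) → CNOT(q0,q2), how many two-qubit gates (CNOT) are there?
2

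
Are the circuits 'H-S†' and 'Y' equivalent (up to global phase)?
No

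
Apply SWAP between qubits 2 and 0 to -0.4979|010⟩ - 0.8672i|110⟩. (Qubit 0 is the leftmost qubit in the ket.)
-0.4979|010⟩ - 0.8672i|011⟩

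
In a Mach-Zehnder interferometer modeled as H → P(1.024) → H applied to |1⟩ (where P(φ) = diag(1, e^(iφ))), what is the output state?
(0.24 - 0.4271i)|0⟩ + (0.76 + 0.4271i)|1⟩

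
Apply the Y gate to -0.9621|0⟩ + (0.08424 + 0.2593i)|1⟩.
(0.2593 - 0.08424i)|0⟩ - 0.9621i|1⟩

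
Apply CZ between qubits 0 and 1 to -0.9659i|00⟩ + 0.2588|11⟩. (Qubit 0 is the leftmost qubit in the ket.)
-0.9659i|00⟩ - 0.2588|11⟩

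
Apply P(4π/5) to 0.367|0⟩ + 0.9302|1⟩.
0.367|0⟩ + (-0.7525 + 0.5468i)|1⟩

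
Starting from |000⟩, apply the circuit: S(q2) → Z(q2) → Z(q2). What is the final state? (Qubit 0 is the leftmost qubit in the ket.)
|000⟩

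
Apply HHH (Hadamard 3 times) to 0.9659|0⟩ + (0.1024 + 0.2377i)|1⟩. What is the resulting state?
(0.7554 + 0.1681i)|0⟩ + (0.6106 - 0.1681i)|1⟩

H² = I, so H^3 = H: a single Hadamard. With (a, b) = (0.9659, (0.1024 + 0.2377i)), H gives ((a + b)/√2, (a − b)/√2) = ((0.7554 + 0.1681i), (0.6106 - 0.1681i)).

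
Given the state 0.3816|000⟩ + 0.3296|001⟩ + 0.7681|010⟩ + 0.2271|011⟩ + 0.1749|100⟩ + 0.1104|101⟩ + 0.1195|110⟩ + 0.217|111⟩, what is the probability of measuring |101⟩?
0.01219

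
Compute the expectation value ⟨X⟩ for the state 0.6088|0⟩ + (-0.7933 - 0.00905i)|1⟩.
-0.9659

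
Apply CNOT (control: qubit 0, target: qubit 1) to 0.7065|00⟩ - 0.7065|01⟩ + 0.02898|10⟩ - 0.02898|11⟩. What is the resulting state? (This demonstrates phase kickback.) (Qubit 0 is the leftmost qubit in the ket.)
0.7065|00⟩ - 0.7065|01⟩ - 0.02898|10⟩ + 0.02898|11⟩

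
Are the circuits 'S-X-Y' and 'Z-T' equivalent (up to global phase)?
No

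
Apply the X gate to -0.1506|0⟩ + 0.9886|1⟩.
0.9886|0⟩ - 0.1506|1⟩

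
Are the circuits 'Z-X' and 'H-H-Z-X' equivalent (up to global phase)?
Yes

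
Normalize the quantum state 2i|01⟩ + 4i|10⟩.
(1/√5)i|01⟩ + 0.8944i|10⟩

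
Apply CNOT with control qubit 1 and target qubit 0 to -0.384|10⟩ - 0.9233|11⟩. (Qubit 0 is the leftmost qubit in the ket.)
-0.9233|01⟩ - 0.384|10⟩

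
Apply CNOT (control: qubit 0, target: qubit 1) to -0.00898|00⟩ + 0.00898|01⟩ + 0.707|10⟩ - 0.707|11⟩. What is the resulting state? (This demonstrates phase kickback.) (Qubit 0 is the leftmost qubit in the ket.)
-0.00898|00⟩ + 0.00898|01⟩ - 0.707|10⟩ + 0.707|11⟩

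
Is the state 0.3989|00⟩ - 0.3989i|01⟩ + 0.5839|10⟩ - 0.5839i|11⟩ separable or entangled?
Separable

Writing the state as a|00⟩ + b|01⟩ + c|10⟩ + d|11⟩, it is a product state iff ad − bc = 0.
Here (a, b, c, d) = (0.3989, -0.3989i, 0.5839, -0.5839i): ad − bc = (0.3989)(-0.5839i) − (-0.3989i)(0.5839) = 0, so the state is separable.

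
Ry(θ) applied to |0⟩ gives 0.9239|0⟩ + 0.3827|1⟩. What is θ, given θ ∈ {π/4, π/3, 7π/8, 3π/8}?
π/4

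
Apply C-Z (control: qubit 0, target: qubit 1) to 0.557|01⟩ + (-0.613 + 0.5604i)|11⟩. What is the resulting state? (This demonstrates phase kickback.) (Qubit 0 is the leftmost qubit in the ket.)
0.557|01⟩ + (0.613 - 0.5604i)|11⟩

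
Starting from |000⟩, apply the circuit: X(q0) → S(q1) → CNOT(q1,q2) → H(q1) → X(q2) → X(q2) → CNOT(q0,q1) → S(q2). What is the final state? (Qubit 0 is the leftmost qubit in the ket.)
1/√2|100⟩ + 1/√2|110⟩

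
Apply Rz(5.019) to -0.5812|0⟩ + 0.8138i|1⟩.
(0.4689 + 0.3434i)|0⟩ + (-0.4808 - 0.6566i)|1⟩

Rz(5.019) = [[e^(−iθ/2), 0], [0, e^(iθ/2)]] with e^(±iθ/2) = cos(θ/2) ± i·sin(θ/2); θ = 5.019, cos(θ/2) ≈ -0.806793, sin(θ/2) ≈ 0.590834.
With a = amp(|0⟩) = -0.5812 and b = amp(|1⟩) = 0.8138i:
new amp(|0⟩) = (-0.806793 - 0.590834i)·a = (0.4689 + 0.3434i)
new amp(|1⟩) = (-0.806793 + 0.590834i)·b = (-0.4808 - 0.6566i)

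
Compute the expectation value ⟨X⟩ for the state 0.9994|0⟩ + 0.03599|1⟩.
0.07194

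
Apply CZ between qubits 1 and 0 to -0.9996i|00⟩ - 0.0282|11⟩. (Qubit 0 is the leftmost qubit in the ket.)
-0.9996i|00⟩ + 0.0282|11⟩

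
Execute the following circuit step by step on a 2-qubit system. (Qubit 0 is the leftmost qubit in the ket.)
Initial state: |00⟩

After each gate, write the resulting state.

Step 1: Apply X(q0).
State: |10⟩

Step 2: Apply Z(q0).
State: -|10⟩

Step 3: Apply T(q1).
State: -|10⟩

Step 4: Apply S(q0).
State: -i|10⟩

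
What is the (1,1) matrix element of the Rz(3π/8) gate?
(0.8315 + 0.5556i)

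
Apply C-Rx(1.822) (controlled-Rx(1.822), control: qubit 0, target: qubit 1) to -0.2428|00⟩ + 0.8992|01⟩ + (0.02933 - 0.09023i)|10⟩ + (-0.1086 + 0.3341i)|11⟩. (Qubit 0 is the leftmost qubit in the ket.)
-0.2428|00⟩ + 0.8992|01⟩ + (0.282 + 0.0305i)|10⟩ + (-0.1379 + 0.1816i)|11⟩

C-Rx(1.822) leaves the control-|0⟩ kets |00⟩, |01⟩ unchanged and applies Rx(1.822) to qubit 1 on the control-|1⟩ pair (|10⟩, |11⟩).
Rx(1.822) = [[cos(θ/2), −i·sin(θ/2)], [−i·sin(θ/2), cos(θ/2)]]; θ = 1.822, cos(θ/2) ≈ 0.612956, sin(θ/2) ≈ 0.790117.
With a = amp(|10⟩) = (0.02933 - 0.09023i) and b = amp(|11⟩) = (-0.1086 + 0.3341i):
new amp(|10⟩) = (0.612956)·a + (-0.790117i)·b = (0.282 + 0.0305i)
new amp(|11⟩) = (-0.790117i)·a + (0.612956)·b = (-0.1379 + 0.1816i)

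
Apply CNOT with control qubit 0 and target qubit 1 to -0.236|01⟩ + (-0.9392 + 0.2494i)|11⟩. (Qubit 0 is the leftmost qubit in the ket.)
-0.236|01⟩ + (-0.9392 + 0.2494i)|10⟩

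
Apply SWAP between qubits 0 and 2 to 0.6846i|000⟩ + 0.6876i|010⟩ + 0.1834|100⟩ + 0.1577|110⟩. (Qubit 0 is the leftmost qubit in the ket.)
0.6846i|000⟩ + 0.1834|001⟩ + 0.6876i|010⟩ + 0.1577|011⟩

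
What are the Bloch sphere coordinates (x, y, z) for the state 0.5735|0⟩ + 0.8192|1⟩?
(0.9396, 0, -0.3422)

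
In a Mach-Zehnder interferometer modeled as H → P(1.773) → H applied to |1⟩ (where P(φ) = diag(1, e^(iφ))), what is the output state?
(0.6004 - 0.4898i)|0⟩ + (0.3996 + 0.4898i)|1⟩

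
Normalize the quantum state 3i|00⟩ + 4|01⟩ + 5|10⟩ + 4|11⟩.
0.3693i|00⟩ + 0.4924|01⟩ + 0.6155|10⟩ + 0.4924|11⟩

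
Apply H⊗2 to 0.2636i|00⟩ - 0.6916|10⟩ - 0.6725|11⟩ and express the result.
(-0.6821 + 0.1318i)|00⟩ + (-0.00955 + 0.1318i)|01⟩ + (0.6821 + 0.1318i)|10⟩ + (0.00955 + 0.1318i)|11⟩

H⊗2 gives amp(|y⟩) = (1/2) Σ_x (−1)^(x·y) amp(|x⟩), where x·y is the number of positions in which both x and y have a 1.
|00⟩: (0.2636i - 0.6916 - 0.6725)/2 = (-0.6821 + 0.1318i)
|01⟩: (0.2636i - 0.6916 + 0.6725)/2 = (-0.00955 + 0.1318i)
|10⟩: (0.2636i + 0.6916 + 0.6725)/2 = (0.6821 + 0.1318i)
|11⟩: (0.2636i + 0.6916 - 0.6725)/2 = (0.00955 + 0.1318i)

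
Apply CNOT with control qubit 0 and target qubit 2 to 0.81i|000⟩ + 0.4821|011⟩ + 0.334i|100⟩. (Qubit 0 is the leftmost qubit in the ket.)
0.81i|000⟩ + 0.4821|011⟩ + 0.334i|101⟩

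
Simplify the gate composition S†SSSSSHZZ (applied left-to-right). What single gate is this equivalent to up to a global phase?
H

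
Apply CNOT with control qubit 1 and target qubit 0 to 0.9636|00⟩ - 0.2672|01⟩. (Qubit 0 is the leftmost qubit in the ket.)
0.9636|00⟩ - 0.2672|11⟩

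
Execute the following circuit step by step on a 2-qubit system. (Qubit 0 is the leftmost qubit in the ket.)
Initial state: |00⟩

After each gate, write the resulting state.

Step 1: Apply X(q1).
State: |01⟩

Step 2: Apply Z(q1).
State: -|01⟩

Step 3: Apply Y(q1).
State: i|00⟩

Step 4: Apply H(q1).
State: (1/√2)i|00⟩ + (1/√2)i|01⟩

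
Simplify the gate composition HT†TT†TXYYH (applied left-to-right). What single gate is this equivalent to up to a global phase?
Z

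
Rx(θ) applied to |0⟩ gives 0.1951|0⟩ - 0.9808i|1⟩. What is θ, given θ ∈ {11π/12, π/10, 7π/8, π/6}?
7π/8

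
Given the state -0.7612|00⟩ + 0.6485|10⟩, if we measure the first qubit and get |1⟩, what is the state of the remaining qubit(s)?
|0⟩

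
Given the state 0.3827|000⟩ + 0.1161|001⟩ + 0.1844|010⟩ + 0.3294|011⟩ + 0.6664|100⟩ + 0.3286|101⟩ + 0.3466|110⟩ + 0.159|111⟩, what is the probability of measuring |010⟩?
0.034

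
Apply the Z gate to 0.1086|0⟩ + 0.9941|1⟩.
0.1086|0⟩ - 0.9941|1⟩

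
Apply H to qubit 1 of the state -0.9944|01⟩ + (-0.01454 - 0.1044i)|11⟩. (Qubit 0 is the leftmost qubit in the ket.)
-0.7031|00⟩ + 0.7031|01⟩ + (-0.01028 - 0.07382i)|10⟩ + (0.01028 + 0.07382i)|11⟩

H on qubit 1 mixes each pair of kets that differ only in qubit 1: amplitudes (a, b) of (|…0…⟩, |…1…⟩) become ((a + b)/√2, (a − b)/√2). Kets absent from the input have amplitude 0.
(|00⟩, |01⟩): (a, b) = (0, -0.9944) → (-0.7031, 0.7031)
(|10⟩, |11⟩): (a, b) = (0, (-0.01454 - 0.1044i)) → ((-0.01028 - 0.07382i), (0.01028 + 0.07382i))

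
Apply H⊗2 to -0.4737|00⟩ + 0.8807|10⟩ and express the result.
0.2035|00⟩ + 0.2035|01⟩ - 0.6772|10⟩ - 0.6772|11⟩

H⊗2 gives amp(|y⟩) = (1/2) Σ_x (−1)^(x·y) amp(|x⟩), where x·y is the number of positions in which both x and y have a 1.
|00⟩: (-0.4737 + 0.8807)/2 = 0.2035
|01⟩: (-0.4737 + 0.8807)/2 = 0.2035
|10⟩: (-0.4737 - 0.8807)/2 = -0.6772
|11⟩: (-0.4737 - 0.8807)/2 = -0.6772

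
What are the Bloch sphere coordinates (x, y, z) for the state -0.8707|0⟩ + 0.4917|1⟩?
(-0.8562, 0, 0.5163)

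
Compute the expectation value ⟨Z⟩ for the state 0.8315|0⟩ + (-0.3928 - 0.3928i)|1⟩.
0.3828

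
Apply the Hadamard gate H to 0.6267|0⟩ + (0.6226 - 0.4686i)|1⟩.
(0.8834 - 0.3314i)|0⟩ + (0.002899 + 0.3314i)|1⟩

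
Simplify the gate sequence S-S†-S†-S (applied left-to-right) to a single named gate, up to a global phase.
I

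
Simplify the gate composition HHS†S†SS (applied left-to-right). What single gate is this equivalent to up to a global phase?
I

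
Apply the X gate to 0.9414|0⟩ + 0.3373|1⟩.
0.3373|0⟩ + 0.9414|1⟩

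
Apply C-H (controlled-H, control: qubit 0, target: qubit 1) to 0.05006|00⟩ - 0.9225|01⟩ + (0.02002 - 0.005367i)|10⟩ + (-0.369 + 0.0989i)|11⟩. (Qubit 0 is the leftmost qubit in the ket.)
0.05006|00⟩ - 0.9225|01⟩ + (-0.2468 + 0.06614i)|10⟩ + (0.2751 - 0.07373i)|11⟩

C-H leaves the control-|0⟩ kets |00⟩, |01⟩ unchanged and applies H to qubit 1 on the control-|1⟩ pair (|10⟩, |11⟩).
H = [[1/√2, 1/√2], [1/√2, -1/√2]].
With a = amp(|10⟩) = (0.02002 - 0.005367i) and b = amp(|11⟩) = (-0.369 + 0.0989i):
new amp(|10⟩) = (1/√2)·a + (1/√2)·b = (-0.2468 + 0.06614i)
new amp(|11⟩) = (1/√2)·a + (-1/√2)·b = (0.2751 - 0.07373i)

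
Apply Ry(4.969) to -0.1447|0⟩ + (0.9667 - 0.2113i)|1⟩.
(-0.4759 + 0.1291i)|0⟩ + (-0.8538 + 0.1673i)|1⟩

Ry(4.969) = [[cos(θ/2), −sin(θ/2)], [sin(θ/2), cos(θ/2)]]; θ = 4.969, cos(θ/2) ≈ -0.791771, sin(θ/2) ≈ 0.610817.
With a = amp(|0⟩) = -0.1447 and b = amp(|1⟩) = (0.9667 - 0.2113i):
new amp(|0⟩) = (-0.791771)·a + (-0.610817)·b = (-0.4759 + 0.1291i)
new amp(|1⟩) = (0.610817)·a + (-0.791771)·b = (-0.8538 + 0.1673i)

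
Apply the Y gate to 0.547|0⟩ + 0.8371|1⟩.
-0.8371i|0⟩ + 0.547i|1⟩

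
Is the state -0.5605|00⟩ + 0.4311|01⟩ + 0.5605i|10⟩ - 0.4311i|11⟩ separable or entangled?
Separable

Writing the state as a|00⟩ + b|01⟩ + c|10⟩ + d|11⟩, it is a product state iff ad − bc = 0.
Here (a, b, c, d) = (-0.5605, 0.4311, 0.5605i, -0.4311i): ad − bc = (-0.5605)(-0.4311i) − (0.4311)(0.5605i) = 0, so the state is separable.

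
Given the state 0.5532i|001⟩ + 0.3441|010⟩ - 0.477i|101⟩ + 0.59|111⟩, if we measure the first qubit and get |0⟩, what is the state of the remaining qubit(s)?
0.8491i|01⟩ + 0.5282|10⟩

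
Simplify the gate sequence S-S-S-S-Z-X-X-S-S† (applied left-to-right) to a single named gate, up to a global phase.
Z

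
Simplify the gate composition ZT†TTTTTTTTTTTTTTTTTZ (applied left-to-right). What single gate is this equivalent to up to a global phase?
I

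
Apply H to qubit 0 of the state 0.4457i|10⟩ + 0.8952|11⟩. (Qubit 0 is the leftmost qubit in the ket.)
0.3152i|00⟩ + 0.633|01⟩ - 0.3152i|10⟩ - 0.633|11⟩

H on qubit 0 mixes each pair of kets that differ only in qubit 0: amplitudes (a, b) of (|…0…⟩, |…1…⟩) become ((a + b)/√2, (a − b)/√2). Kets absent from the input have amplitude 0.
(|00⟩, |10⟩): (a, b) = (0, 0.4457i) → (0.3152i, -0.3152i)
(|01⟩, |11⟩): (a, b) = (0, 0.8952) → (0.633, -0.633)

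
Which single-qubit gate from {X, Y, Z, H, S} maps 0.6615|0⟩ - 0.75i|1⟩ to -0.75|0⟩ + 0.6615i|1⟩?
Y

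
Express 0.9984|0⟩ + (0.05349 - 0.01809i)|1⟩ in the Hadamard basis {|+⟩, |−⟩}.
(0.7438 - 0.01279i)|+⟩ + (0.6682 + 0.01279i)|−⟩

With |ψ⟩ = α|0⟩ + β|1⟩, the Hadamard-basis coefficients are ⟨+|ψ⟩ = (α + β)/√2 and ⟨−|ψ⟩ = (α − β)/√2.
Here α = 0.9984, β = (0.05349 - 0.01809i): (α + β)/√2 = (0.7438 - 0.01279i), (α − β)/√2 = (0.6682 + 0.01279i).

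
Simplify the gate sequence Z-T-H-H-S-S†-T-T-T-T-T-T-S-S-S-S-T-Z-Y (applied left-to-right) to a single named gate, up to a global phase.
Y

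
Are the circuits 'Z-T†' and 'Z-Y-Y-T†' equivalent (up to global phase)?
Yes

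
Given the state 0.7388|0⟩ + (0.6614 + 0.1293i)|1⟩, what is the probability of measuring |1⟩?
0.4542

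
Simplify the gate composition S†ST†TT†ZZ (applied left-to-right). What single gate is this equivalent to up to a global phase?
T†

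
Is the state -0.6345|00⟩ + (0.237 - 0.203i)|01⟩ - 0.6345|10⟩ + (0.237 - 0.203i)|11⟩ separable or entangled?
Separable

Writing the state as a|00⟩ + b|01⟩ + c|10⟩ + d|11⟩, it is a product state iff ad − bc = 0.
Here (a, b, c, d) = (-0.6345, (0.237 - 0.203i), -0.6345, (0.237 - 0.203i)): ad − bc = (-0.6345)(0.237 - 0.203i) − (0.237 - 0.203i)(-0.6345) = 0, so the state is separable.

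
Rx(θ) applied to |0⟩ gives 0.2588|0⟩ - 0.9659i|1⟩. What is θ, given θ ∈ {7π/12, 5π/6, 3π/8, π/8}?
5π/6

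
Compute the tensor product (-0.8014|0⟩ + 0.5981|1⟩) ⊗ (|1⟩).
-0.8014|01⟩ + 0.5981|11⟩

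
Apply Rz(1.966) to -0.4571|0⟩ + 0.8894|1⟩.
(-0.2535 + 0.3804i)|0⟩ + (0.4932 + 0.7401i)|1⟩

Rz(1.966) = [[e^(−iθ/2), 0], [0, e^(iθ/2)]] with e^(±iθ/2) = cos(θ/2) ± i·sin(θ/2); θ = 1.966, cos(θ/2) ≈ 0.554529, sin(θ/2) ≈ 0.832165.
With a = amp(|0⟩) = -0.4571 and b = amp(|1⟩) = 0.8894:
new amp(|0⟩) = (0.554529 - 0.832165i)·a = (-0.2535 + 0.3804i)
new amp(|1⟩) = (0.554529 + 0.832165i)·b = (0.4932 + 0.7401i)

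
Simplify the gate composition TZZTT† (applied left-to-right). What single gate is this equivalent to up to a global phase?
T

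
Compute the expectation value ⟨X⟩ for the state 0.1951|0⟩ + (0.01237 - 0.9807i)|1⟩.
0.004827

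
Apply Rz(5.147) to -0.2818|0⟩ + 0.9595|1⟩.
(0.2375 + 0.1516i)|0⟩ + (-0.8088 + 0.5162i)|1⟩

Rz(5.147) = [[e^(−iθ/2), 0], [0, e^(iθ/2)]] with e^(±iθ/2) = cos(θ/2) ± i·sin(θ/2); θ = 5.147, cos(θ/2) ≈ -0.842929, sin(θ/2) ≈ 0.538025.
With a = amp(|0⟩) = -0.2818 and b = amp(|1⟩) = 0.9595:
new amp(|0⟩) = (-0.842929 - 0.538025i)·a = (0.2375 + 0.1516i)
new amp(|1⟩) = (-0.842929 + 0.538025i)·b = (-0.8088 + 0.5162i)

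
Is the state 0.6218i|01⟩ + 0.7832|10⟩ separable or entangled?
Entangled

Writing the state as a|00⟩ + b|01⟩ + c|10⟩ + d|11⟩, it is a product state iff ad − bc = 0.
Here (a, b, c, d) = (0, 0.6218i, 0.7832, 0): ad − bc = (0)(0) − (0.6218i)(0.7832) = -0.487i ≠ 0, so the state is entangled.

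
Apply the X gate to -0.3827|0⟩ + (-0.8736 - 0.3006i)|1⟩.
(-0.8736 - 0.3006i)|0⟩ - 0.3827|1⟩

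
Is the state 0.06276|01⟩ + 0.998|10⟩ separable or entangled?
Entangled

Writing the state as a|00⟩ + b|01⟩ + c|10⟩ + d|11⟩, it is a product state iff ad − bc = 0.
Here (a, b, c, d) = (0, 0.06276, 0.998, 0): ad − bc = (0)(0) − (0.06276)(0.998) = -0.06263 ≠ 0, so the state is entangled.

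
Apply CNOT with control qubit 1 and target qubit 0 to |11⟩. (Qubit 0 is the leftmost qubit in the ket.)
|01⟩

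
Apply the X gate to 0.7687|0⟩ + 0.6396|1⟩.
0.6396|0⟩ + 0.7687|1⟩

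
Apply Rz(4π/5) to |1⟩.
(0.309 + 0.9511i)|1⟩

Rz(4π/5) = [[e^(−iθ/2), 0], [0, e^(iθ/2)]] with e^(±iθ/2) = cos(θ/2) ± i·sin(θ/2); θ = 4π/5, cos(θ/2) ≈ 0.309017, sin(θ/2) ≈ 0.951057.
With a = amp(|0⟩) = 0 and b = amp(|1⟩) = 1:
new amp(|0⟩) = (0.309017 - 0.951057i)·a = 0
new amp(|1⟩) = (0.309017 + 0.951057i)·b = (0.309 + 0.9511i)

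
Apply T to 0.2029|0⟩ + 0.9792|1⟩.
0.2029|0⟩ + (0.6924 + 0.6924i)|1⟩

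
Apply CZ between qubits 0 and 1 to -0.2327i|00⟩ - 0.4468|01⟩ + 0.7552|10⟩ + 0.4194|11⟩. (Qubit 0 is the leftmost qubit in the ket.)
-0.2327i|00⟩ - 0.4468|01⟩ + 0.7552|10⟩ - 0.4194|11⟩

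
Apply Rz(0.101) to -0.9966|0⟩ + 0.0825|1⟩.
(-0.9953 + 0.05031i)|0⟩ + (0.08239 + 0.004164i)|1⟩

Rz(0.101) = [[e^(−iθ/2), 0], [0, e^(iθ/2)]] with e^(±iθ/2) = cos(θ/2) ± i·sin(θ/2); θ = 0.101, cos(θ/2) ≈ 0.998725, sin(θ/2) ≈ 0.0504785.
With a = amp(|0⟩) = -0.9966 and b = amp(|1⟩) = 0.0825:
new amp(|0⟩) = (0.998725 - 0.0504785i)·a = (-0.9953 + 0.05031i)
new amp(|1⟩) = (0.998725 + 0.0504785i)·b = (0.08239 + 0.004164i)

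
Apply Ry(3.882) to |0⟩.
-0.3618|0⟩ + 0.9323|1⟩

Ry(3.882) = [[cos(θ/2), −sin(θ/2)], [sin(θ/2), cos(θ/2)]]; θ = 3.882, cos(θ/2) ≈ -0.361805, sin(θ/2) ≈ 0.932254.
With a = amp(|0⟩) = 1 and b = amp(|1⟩) = 0:
new amp(|0⟩) = (-0.361805)·a + (-0.932254)·b = -0.3618
new amp(|1⟩) = (0.932254)·a + (-0.361805)·b = 0.9323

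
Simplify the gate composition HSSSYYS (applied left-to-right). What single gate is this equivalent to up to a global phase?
H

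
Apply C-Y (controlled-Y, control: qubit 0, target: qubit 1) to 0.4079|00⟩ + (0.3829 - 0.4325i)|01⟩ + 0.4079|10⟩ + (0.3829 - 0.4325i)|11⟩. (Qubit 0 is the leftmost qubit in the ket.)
0.4079|00⟩ + (0.3829 - 0.4325i)|01⟩ + (-0.4325 - 0.3829i)|10⟩ + 0.4079i|11⟩

C-Y leaves the control-|0⟩ kets |00⟩, |01⟩ unchanged and applies Y to qubit 1 on the control-|1⟩ pair (|10⟩, |11⟩).
Y = [[0, -i], [i, 0]].
With a = amp(|10⟩) = 0.4079 and b = amp(|11⟩) = (0.3829 - 0.4325i):
new amp(|10⟩) = (-i)·b = (-0.4325 - 0.3829i)
new amp(|11⟩) = (i)·a = 0.4079i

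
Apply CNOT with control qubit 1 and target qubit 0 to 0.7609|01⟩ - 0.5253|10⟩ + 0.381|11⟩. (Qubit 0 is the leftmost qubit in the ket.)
0.381|01⟩ - 0.5253|10⟩ + 0.7609|11⟩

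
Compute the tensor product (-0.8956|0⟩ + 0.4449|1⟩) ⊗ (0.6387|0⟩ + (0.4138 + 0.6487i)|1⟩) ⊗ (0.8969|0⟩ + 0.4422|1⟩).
-0.513|000⟩ - 0.2529|001⟩ + (-0.3324 - 0.5211i)|010⟩ + (-0.1639 - 0.2569i)|011⟩ + 0.2549|100⟩ + 0.1257|101⟩ + (0.1651 + 0.2589i)|110⟩ + (0.08141 + 0.1276i)|111⟩

amp(|b₁b₂…⟩) = product of the factor amplitudes for bits b₁, b₂, …; only kets whose every factor amplitude is nonzero survive.
|000⟩: (-0.8956)(0.6387)(0.8969) = -0.513
|001⟩: (-0.8956)(0.6387)(0.4422) = -0.2529
|010⟩: (-0.8956)(0.4138 + 0.6487i)(0.8969) = (-0.3324 - 0.5211i)
|011⟩: (-0.8956)(0.4138 + 0.6487i)(0.4422) = (-0.1639 - 0.2569i)
|100⟩: (0.4449)(0.6387)(0.8969) = 0.2549
|101⟩: (0.4449)(0.6387)(0.4422) = 0.1257
|110⟩: (0.4449)(0.4138 + 0.6487i)(0.8969) = (0.1651 + 0.2589i)
|111⟩: (0.4449)(0.4138 + 0.6487i)(0.4422) = (0.08141 + 0.1276i)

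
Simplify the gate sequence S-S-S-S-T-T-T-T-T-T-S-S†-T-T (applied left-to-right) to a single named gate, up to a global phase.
I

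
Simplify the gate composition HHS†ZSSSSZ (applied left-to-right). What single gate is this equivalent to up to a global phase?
S†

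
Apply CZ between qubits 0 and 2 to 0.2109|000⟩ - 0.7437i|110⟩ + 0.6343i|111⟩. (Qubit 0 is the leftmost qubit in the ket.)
0.2109|000⟩ - 0.7437i|110⟩ - 0.6343i|111⟩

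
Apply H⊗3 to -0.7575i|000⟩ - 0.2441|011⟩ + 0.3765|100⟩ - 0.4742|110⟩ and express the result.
(-0.1208 - 0.2678i)|000⟩ + (0.05176 - 0.2678i)|001⟩ + (0.3871 - 0.2678i)|010⟩ + (0.2145 - 0.2678i)|011⟩ + (-0.05176 - 0.2678i)|100⟩ + (0.1208 - 0.2678i)|101⟩ + (-0.2145 - 0.2678i)|110⟩ + (-0.3871 - 0.2678i)|111⟩

H⊗3 gives amp(|y⟩) = (1/2√2) Σ_x (−1)^(x·y) amp(|x⟩), where x·y is the number of positions in which both x and y have a 1.
|000⟩: (-0.7575i - 0.2441 + 0.3765 - 0.4742)/(2√2) = (-0.1208 - 0.2678i)
|001⟩: (-0.7575i + 0.2441 + 0.3765 - 0.4742)/(2√2) = (0.05176 - 0.2678i)
|010⟩: (-0.7575i + 0.2441 + 0.3765 + 0.4742)/(2√2) = (0.3871 - 0.2678i)
|011⟩: (-0.7575i - 0.2441 + 0.3765 + 0.4742)/(2√2) = (0.2145 - 0.2678i)
|100⟩: (-0.7575i - 0.2441 - 0.3765 + 0.4742)/(2√2) = (-0.05176 - 0.2678i)
|101⟩: (-0.7575i + 0.2441 - 0.3765 + 0.4742)/(2√2) = (0.1208 - 0.2678i)
|110⟩: (-0.7575i + 0.2441 - 0.3765 - 0.4742)/(2√2) = (-0.2145 - 0.2678i)
|111⟩: (-0.7575i - 0.2441 - 0.3765 - 0.4742)/(2√2) = (-0.3871 - 0.2678i)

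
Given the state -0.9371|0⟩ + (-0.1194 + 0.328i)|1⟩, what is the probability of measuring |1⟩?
0.1218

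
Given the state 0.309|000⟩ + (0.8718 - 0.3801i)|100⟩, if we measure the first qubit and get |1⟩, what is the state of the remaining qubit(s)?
(0.9167 - 0.3997i)|00⟩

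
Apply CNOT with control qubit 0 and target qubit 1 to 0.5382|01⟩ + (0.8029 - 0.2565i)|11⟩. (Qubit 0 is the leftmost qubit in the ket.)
0.5382|01⟩ + (0.8029 - 0.2565i)|10⟩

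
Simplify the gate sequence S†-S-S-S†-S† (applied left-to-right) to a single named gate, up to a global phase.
S†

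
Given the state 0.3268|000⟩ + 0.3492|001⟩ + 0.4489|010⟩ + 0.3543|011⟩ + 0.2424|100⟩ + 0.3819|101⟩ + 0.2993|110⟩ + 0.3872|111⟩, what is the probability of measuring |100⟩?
0.05876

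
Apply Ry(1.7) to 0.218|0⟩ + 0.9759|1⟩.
-0.5893|0⟩ + 0.8079|1⟩

Ry(1.7) = [[cos(θ/2), −sin(θ/2)], [sin(θ/2), cos(θ/2)]]; θ = 1.7, cos(θ/2) ≈ 0.659983, sin(θ/2) ≈ 0.75128.
With a = amp(|0⟩) = 0.218 and b = amp(|1⟩) = 0.9759:
new amp(|0⟩) = (0.659983)·a + (-0.75128)·b = -0.5893
new amp(|1⟩) = (0.75128)·a + (0.659983)·b = 0.8079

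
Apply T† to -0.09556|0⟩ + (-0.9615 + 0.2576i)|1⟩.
-0.09556|0⟩ + (-0.4977 + 0.862i)|1⟩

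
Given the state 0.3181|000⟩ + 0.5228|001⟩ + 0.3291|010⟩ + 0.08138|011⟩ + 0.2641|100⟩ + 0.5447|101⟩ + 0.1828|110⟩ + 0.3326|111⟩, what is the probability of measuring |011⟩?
0.006623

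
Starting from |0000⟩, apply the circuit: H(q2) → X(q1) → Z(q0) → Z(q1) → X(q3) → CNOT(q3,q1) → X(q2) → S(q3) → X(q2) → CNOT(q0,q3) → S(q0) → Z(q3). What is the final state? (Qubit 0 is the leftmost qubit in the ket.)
(1/√2)i|0001⟩ + (1/√2)i|0011⟩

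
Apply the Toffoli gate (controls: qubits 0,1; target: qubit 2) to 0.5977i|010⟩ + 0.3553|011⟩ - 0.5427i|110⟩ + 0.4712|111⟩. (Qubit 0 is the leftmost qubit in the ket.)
0.5977i|010⟩ + 0.3553|011⟩ + 0.4712|110⟩ - 0.5427i|111⟩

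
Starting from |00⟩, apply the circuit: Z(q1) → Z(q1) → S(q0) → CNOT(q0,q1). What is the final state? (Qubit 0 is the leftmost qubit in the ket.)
|00⟩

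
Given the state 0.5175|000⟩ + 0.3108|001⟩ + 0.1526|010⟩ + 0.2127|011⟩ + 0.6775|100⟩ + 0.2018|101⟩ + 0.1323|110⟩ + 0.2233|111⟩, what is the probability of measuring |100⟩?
0.459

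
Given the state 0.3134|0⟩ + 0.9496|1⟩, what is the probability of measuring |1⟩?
0.9017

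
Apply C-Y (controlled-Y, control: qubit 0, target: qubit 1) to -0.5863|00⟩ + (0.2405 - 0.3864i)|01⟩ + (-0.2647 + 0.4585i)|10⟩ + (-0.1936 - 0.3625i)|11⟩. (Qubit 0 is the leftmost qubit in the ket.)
-0.5863|00⟩ + (0.2405 - 0.3864i)|01⟩ + (-0.3625 + 0.1936i)|10⟩ + (-0.4585 - 0.2647i)|11⟩

C-Y leaves the control-|0⟩ kets |00⟩, |01⟩ unchanged and applies Y to qubit 1 on the control-|1⟩ pair (|10⟩, |11⟩).
Y = [[0, -i], [i, 0]].
With a = amp(|10⟩) = (-0.2647 + 0.4585i) and b = amp(|11⟩) = (-0.1936 - 0.3625i):
new amp(|10⟩) = (-i)·b = (-0.3625 + 0.1936i)
new amp(|11⟩) = (i)·a = (-0.4585 - 0.2647i)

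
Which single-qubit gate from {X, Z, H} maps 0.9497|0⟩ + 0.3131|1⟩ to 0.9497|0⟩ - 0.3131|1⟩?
Z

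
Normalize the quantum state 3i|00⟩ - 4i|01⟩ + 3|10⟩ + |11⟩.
0.5071i|00⟩ - 0.6761i|01⟩ + 0.5071|10⟩ + 0.169|11⟩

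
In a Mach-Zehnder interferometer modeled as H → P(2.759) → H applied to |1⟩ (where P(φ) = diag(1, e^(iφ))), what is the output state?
(0.9638 - 0.1867i)|0⟩ + (0.03615 + 0.1867i)|1⟩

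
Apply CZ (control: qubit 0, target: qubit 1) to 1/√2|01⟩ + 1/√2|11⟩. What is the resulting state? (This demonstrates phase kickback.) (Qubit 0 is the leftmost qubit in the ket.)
1/√2|01⟩ - 1/√2|11⟩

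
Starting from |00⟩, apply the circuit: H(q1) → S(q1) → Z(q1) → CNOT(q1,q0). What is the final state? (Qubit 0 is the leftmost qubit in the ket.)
1/√2|00⟩ - (1/√2)i|11⟩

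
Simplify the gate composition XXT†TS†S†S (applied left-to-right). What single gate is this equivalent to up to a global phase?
S†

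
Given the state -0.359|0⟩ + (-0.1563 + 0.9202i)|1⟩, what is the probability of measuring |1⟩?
0.8712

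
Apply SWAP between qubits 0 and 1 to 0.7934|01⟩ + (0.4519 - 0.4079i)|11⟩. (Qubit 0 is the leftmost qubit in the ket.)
0.7934|10⟩ + (0.4519 - 0.4079i)|11⟩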